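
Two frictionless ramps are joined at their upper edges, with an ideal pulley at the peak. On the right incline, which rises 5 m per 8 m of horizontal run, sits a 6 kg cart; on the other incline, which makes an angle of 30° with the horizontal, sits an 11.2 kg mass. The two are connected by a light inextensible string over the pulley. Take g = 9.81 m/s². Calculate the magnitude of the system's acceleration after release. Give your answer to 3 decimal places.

1.380 m/s²

Resolve each weight along its own incline: the 6 kg mass has component 6 × 9.81 × sin 32.01° = 31.196 N down its slope, and the 11.2 kg mass has 11.2 × 9.81 × sin 30° = 54.936 N down its slope.
The 11.2 kg side's 54.936 N exceeds the other side's 31.196 N, so that mass slides down and the 6 kg mass slides up. Taking that direction as positive, Newton's second law for the whole system gives 54.936 − 31.196 = (6 + 11.2) a, so a = 23.740 / 17.2 = 1.3802 m/s².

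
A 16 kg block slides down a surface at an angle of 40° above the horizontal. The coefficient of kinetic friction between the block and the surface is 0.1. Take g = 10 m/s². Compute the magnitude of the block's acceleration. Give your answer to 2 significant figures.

Resolving the weight along the incline: the component pulling the block down the slope is mg sin 40° = 16 × 10 × 0.6428 = 102.848 N, and the normal force is N = mg cos 40° = 16 × 10 × 0.7660 = 122.560 N.
Kinetic friction acts up the slope with magnitude f = μN = 0.1 × 122.560 = 12.256 N.
Net force along the incline is 102.848 − 12.256 = 90.592 N, so a = 90.592 / 16 = 5.6620 m/s².

5.7 m/s²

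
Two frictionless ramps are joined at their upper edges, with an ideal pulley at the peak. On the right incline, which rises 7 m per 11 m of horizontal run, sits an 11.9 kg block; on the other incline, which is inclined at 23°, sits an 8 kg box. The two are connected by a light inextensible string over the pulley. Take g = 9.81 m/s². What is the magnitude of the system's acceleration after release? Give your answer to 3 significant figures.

1.61 m/s²

Resolve each weight along its own incline: the 11.9 kg mass has component 11.9 × 9.81 × sin 32.47° = 62.674 N down its slope, and the 8 kg mass has 8 × 9.81 × sin 23° = 30.665 N down its slope.
The 11.9 kg side's 62.674 N exceeds the other side's 30.665 N, so that mass slides down and the 8 kg mass slides up. Taking that direction as positive, Newton's second law for the whole system gives 62.674 − 30.665 = (11.9 + 8) a, so a = 32.009 / 19.9 = 1.6085 m/s².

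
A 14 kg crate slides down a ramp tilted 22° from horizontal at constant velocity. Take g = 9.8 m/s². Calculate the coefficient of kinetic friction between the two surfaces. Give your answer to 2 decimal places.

0.40

At constant velocity the net force along the incline is zero: mg sin 22° = μ mg cos 22°.
So μ = tan 22° = 0.3746 / 0.9272 = 0.4040.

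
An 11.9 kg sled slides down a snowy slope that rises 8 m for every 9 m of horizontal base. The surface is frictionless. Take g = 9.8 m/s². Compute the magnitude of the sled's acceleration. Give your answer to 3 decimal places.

6.511 m/s²

Resolving the weight along the incline: the component pulling the sled down the slope is mg sin 41.63° = 11.9 × 9.8 × 0.6644 = 77.482 N, and the normal force is N = mg cos 41.63° = 11.9 × 9.8 × 0.7474 = 87.162 N.
With no friction the net force along the incline is 77.482 N, so a = g sin 41.63° = 77.482 / 11.9 = 6.5111 m/s².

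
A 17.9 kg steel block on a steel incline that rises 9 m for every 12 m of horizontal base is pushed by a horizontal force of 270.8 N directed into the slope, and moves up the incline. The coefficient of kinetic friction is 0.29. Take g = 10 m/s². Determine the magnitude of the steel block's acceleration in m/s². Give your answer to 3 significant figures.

The horizontal push has components F cos 36.87° = 270.8 × 0.8000 = 216.640 N up the incline and F sin 36.87° = 270.8 × 0.6000 = 162.480 N pressing into the surface.
The normal force is therefore N = mg cos 36.87° + F sin 36.87° = 143.200 + 162.480 = 305.680 N, and kinetic friction down the slope is μN = 0.29 × 305.680 = 88.647 N.
Along the incline: F cos 36.87° − mg sin 36.87° − μN = ma, so 216.640 − 107.400 − 88.647 = 17.9 a, giving a = 1.1504 m/s².

1.15 m/s²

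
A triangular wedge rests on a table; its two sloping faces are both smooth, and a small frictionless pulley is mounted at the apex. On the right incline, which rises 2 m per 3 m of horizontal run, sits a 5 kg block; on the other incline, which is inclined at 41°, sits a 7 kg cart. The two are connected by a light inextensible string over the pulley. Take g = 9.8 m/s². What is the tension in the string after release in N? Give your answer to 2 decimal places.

Resolve each weight along its own incline: the 5 kg mass has component 5 × 9.8 × sin 33.69° = 27.180 N down its slope, and the 7 kg mass has 7 × 9.8 × sin 41° = 45.006 N down its slope.
The 7 kg side's 45.006 N exceeds the other side's 27.180 N, so that mass slides down and the 5 kg mass slides up. Taking that direction as positive, Newton's second law for the whole system gives 45.006 − 27.180 = (5 + 7) a, so a = 17.826 / 12 = 1.4855 m/s².
For the 5 kg mass (up-slope positive): T − 27.180 = 5 × 1.4855, so T = 34.608 N.

34.61 N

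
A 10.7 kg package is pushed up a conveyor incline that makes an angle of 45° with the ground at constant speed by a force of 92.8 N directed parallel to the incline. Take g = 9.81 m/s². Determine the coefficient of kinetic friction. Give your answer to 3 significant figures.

0.250

At constant speed ΣF = 0 along the incline. The applied 92.8 N acts up the slope; the weight component mg sin 45° = 74.223 N and kinetic friction μN both act down the slope.
So 92.8 = 74.223 + μ × 74.223, giving μ = (92.8 − 74.223) / 74.223 = 0.2503.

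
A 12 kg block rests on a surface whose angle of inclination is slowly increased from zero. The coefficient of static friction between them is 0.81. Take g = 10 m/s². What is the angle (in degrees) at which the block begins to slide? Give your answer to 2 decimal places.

At the threshold of sliding, static friction is at its maximum μ_s N and exactly balances the weight component along the incline: mg sin θ = μ_s mg cos θ.
Hence tan θ = μ_s = 0.81, so θ = arctan(0.81) = 39.0075°.

39.01°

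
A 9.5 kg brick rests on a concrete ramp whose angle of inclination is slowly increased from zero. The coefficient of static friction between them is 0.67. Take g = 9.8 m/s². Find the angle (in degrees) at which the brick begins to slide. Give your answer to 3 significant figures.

At the threshold of sliding, static friction is at its maximum μ_s N and exactly balances the weight component along the incline: mg sin θ = μ_s mg cos θ.
Hence tan θ = μ_s = 0.67, so θ = arctan(0.67) = 33.8221°.

33.8°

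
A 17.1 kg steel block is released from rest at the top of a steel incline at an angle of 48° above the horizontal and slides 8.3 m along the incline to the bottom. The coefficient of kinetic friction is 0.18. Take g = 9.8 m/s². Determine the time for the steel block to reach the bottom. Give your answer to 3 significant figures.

1.65 s

The weight component along the incline is mg sin 48° = 124.536 N and the normal force is N = mg cos 48° = 112.133 N.
Friction up the slope is f = μN = 0.18 × 112.133 = 20.184 N, so the net downslope force is 124.536 − 20.184 = 104.352 N and a = 104.352 / 17.1 = 6.1025 m/s².
Starting from rest, L = ½at², so t = √(2L/a) = √(2 × 8.3 / 6.1025) = 1.6493 s.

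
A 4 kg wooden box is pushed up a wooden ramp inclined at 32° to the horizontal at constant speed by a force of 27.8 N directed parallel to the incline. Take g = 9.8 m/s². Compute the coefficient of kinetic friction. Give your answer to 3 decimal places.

At constant speed ΣF = 0 along the incline. The applied 27.8 N acts up the slope; the weight component mg sin 32° = 20.773 N and kinetic friction μN both act down the slope.
So 27.8 = 20.773 + μ × 33.243, giving μ = (27.8 − 20.773) / 33.243 = 0.2114.

0.211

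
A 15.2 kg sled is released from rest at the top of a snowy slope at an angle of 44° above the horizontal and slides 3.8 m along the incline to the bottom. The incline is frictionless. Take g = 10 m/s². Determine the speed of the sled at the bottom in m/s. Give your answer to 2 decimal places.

The weight component along the incline is mg sin 44° = 105.588 N and the normal force is N = mg cos 44° = 109.340 N.
With no friction, a = g sin 44° = 6.9466 m/s².
Starting from rest over a distance of 3.8 m, v² = 2aL = 2 × 6.9466 × 3.8 = 52.7942, so v = 7.2660 m/s.

7.27 m/s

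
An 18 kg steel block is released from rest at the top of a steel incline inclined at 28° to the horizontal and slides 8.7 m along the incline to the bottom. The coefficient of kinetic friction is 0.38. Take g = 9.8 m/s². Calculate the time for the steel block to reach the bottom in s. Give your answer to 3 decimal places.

3.641 s

The weight component along the incline is mg sin 28° = 82.815 N and the normal force is N = mg cos 28° = 155.752 N.
Friction up the slope is f = μN = 0.38 × 155.752 = 59.186 N, so the net downslope force is 82.815 − 59.186 = 23.629 N and a = 23.629 / 18 = 1.3127 m/s².
Starting from rest, L = ½at², so t = √(2L/a) = √(2 × 8.7 / 1.3127) = 3.6408 s.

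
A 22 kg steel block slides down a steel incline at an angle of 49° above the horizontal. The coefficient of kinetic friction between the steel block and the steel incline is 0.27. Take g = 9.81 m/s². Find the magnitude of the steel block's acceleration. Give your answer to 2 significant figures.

5.7 m/s²

Resolving the weight along the incline: the component pulling the steel block down the slope is mg sin 49° = 22 × 9.81 × 0.7547 = 162.879 N, and the normal force is N = mg cos 49° = 22 × 9.81 × 0.6561 = 141.600 N.
Kinetic friction acts up the slope with magnitude f = μN = 0.27 × 141.600 = 38.232 N.
Net force along the incline is 162.879 − 38.232 = 124.647 N, so a = 124.647 / 22 = 5.6658 m/s².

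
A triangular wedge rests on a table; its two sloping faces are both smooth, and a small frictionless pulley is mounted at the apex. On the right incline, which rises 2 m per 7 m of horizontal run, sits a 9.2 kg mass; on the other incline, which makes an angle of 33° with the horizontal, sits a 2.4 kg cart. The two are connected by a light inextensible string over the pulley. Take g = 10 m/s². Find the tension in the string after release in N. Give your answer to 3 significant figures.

Resolve each weight along its own incline: the 9.2 kg mass has component 9.2 × 10 × sin 15.95° = 25.274 N down its slope, and the 2.4 kg mass has 2.4 × 10 × sin 33° = 13.071 N down its slope.
The 9.2 kg side's 25.274 N exceeds the other side's 13.071 N, so that mass slides down and the 2.4 kg mass slides up. Taking that direction as positive, Newton's second law for the whole system gives 25.274 − 13.071 = (9.2 + 2.4) a, so a = 12.203 / 11.6 = 1.0520 m/s².
For the 2.4 kg mass (up-slope positive): T − 13.071 = 2.4 × 1.0520, so T = 15.596 N.

15.6 N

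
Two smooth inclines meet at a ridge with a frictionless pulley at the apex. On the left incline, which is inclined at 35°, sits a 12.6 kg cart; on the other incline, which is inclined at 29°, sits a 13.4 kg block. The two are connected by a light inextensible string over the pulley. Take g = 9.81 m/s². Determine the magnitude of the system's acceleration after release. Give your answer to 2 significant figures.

Resolve each weight along its own incline: the 12.6 kg mass has component 12.6 × 9.81 × sin 35° = 70.897 N down its slope, and the 13.4 kg mass has 13.4 × 9.81 × sin 29° = 63.730 N down its slope.
The 12.6 kg side's 70.897 N exceeds the other side's 63.730 N, so that mass slides down and the 13.4 kg mass slides up. Taking that direction as positive, Newton's second law for the whole system gives 70.897 − 63.730 = (12.6 + 13.4) a, so a = 7.167 / 26 = 0.2757 m/s².

0.28 m/s²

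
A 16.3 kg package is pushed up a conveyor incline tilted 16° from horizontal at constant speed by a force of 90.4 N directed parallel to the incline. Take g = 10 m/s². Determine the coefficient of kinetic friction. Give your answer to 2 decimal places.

At constant speed ΣF = 0 along the incline. The applied 90.4 N acts up the slope; the weight component mg sin 16° = 44.929 N and kinetic friction μN both act down the slope.
So 90.4 = 44.929 + μ × 156.686, giving μ = (90.4 − 44.929) / 156.686 = 0.2902.

0.29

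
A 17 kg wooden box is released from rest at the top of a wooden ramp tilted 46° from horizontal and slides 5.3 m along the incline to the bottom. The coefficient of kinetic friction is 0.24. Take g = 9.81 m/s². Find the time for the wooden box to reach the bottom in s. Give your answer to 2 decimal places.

The weight component along the incline is mg sin 46° = 119.964 N and the normal force is N = mg cos 46° = 115.848 N.
Friction up the slope is f = μN = 0.24 × 115.848 = 27.804 N, so the net downslope force is 119.964 − 27.804 = 92.160 N and a = 92.160 / 17 = 5.4212 m/s².
Starting from rest, L = ½at², so t = √(2L/a) = √(2 × 5.3 / 5.4212) = 1.3983 s.

1.40 s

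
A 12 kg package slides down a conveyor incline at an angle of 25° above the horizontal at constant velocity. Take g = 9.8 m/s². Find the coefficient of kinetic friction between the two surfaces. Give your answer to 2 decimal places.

0.47

At constant velocity the net force along the incline is zero: mg sin 25° = μ mg cos 25°.
So μ = tan 25° = 0.4226 / 0.9063 = 0.4663.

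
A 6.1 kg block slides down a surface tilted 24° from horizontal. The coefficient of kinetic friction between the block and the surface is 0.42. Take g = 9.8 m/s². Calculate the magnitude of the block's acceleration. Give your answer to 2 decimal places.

0.23 m/s²

Resolving the weight along the incline: the component pulling the block down the slope is mg sin 24° = 6.1 × 9.8 × 0.4067 = 24.313 N, and the normal force is N = mg cos 24° = 6.1 × 9.8 × 0.9135 = 54.609 N.
Kinetic friction acts up the slope with magnitude f = μN = 0.42 × 54.609 = 22.936 N.
Net force along the incline is 24.313 − 22.936 = 1.377 N, so a = 1.377 / 6.1 = 0.2257 m/s².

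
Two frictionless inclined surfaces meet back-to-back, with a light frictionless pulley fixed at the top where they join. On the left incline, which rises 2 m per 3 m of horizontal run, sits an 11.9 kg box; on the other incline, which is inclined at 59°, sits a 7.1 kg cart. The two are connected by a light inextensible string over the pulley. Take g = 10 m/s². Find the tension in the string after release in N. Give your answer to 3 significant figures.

Resolve each weight along its own incline: the 11.9 kg mass has component 11.9 × 10 × sin 33.69° = 66.009 N down its slope, and the 7.1 kg mass has 7.1 × 10 × sin 59° = 60.859 N down its slope.
The 11.9 kg side's 66.009 N exceeds the other side's 60.859 N, so that mass slides down and the 7.1 kg mass slides up. Taking that direction as positive, Newton's second law for the whole system gives 66.009 − 60.859 = (11.9 + 7.1) a, so a = 5.150 / 19 = 0.2711 m/s².
For the 7.1 kg mass (up-slope positive): T − 60.859 = 7.1 × 0.2711, so T = 62.784 N.

62.8 N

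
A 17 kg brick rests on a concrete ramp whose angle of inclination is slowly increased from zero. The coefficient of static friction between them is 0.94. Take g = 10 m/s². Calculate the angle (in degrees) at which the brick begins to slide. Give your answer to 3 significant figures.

At the threshold of sliding, static friction is at its maximum μ_s N and exactly balances the weight component along the incline: mg sin θ = μ_s mg cos θ.
Hence tan θ = μ_s = 0.94, so θ = arctan(0.94) = 43.2285°.

43.2°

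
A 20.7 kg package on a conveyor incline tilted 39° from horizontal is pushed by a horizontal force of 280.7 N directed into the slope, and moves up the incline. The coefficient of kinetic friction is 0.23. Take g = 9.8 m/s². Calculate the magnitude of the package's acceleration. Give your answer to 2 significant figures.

0.66 m/s²

The horizontal push has components F cos 39° = 280.7 × 0.7771 = 218.132 N up the incline and F sin 39° = 280.7 × 0.6293 = 176.645 N pressing into the surface.
The normal force is therefore N = mg cos 39° + F sin 39° = 157.643 + 176.645 = 334.288 N, and kinetic friction down the slope is μN = 0.23 × 334.288 = 76.886 N.
Along the incline: F cos 39° − mg sin 39° − μN = ma, so 218.132 − 127.660 − 76.886 = 20.7 a, giving a = 0.6563 m/s².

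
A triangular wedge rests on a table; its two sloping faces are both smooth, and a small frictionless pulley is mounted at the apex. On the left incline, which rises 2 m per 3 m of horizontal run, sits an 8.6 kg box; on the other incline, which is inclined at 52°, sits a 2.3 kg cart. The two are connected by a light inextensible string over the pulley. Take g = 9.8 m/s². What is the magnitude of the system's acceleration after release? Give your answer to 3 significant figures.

2.66 m/s²

Resolve each weight along its own incline: the 8.6 kg mass has component 8.6 × 9.8 × sin 33.69° = 46.750 N down its slope, and the 2.3 kg mass has 2.3 × 9.8 × sin 52° = 17.762 N down its slope.
The 8.6 kg side's 46.750 N exceeds the other side's 17.762 N, so that mass slides down and the 2.3 kg mass slides up. Taking that direction as positive, Newton's second law for the whole system gives 46.750 − 17.762 = (8.6 + 2.3) a, so a = 28.988 / 10.9 = 2.6594 m/s².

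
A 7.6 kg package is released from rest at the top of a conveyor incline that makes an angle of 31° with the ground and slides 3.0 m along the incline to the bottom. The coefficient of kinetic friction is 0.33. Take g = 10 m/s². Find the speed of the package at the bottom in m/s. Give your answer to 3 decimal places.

3.732 m/s

The weight component along the incline is mg sin 31° = 39.143 N and the normal force is N = mg cos 31° = 65.145 N.
Friction up the slope is f = μN = 0.33 × 65.145 = 21.498 N, so the net downslope force is 39.143 − 21.498 = 17.645 N and a = 17.645 / 7.6 = 2.3217 m/s².
Starting from rest over a distance of 3.0 m, v² = 2aL = 2 × 2.3217 × 3.0 = 13.9302, so v = 3.7323 m/s.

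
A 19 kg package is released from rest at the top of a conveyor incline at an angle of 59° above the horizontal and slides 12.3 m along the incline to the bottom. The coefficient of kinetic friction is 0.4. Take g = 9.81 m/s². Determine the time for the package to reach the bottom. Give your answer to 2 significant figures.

The weight component along the incline is mg sin 59° = 159.767 N and the normal force is N = mg cos 59° = 95.998 N.
Friction up the slope is f = μN = 0.4 × 95.998 = 38.399 N, so the net downslope force is 159.767 − 38.399 = 121.368 N and a = 121.368 / 19 = 6.3878 m/s².
Starting from rest, L = ½at², so t = √(2L/a) = √(2 × 12.3 / 6.3878) = 1.9624 s.

2.0 s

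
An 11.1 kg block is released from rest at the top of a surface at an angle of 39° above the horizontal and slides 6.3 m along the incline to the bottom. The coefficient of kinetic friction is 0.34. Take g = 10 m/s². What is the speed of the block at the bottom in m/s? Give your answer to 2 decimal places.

6.78 m/s

The weight component along the incline is mg sin 39° = 69.855 N and the normal force is N = mg cos 39° = 86.263 N.
Friction up the slope is f = μN = 0.34 × 86.263 = 29.329 N, so the net downslope force is 69.855 − 29.329 = 40.526 N and a = 40.526 / 11.1 = 3.6510 m/s².
Starting from rest over a distance of 6.3 m, v² = 2aL = 2 × 3.6510 × 6.3 = 46.0026, so v = 6.7825 m/s.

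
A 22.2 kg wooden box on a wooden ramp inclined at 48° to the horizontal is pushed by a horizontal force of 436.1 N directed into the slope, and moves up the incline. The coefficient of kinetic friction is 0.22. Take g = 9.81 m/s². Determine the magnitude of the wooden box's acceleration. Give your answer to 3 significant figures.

1.20 m/s²

The horizontal push has components F cos 48° = 436.1 × 0.6691 = 291.795 N up the incline and F sin 48° = 436.1 × 0.7431 = 324.066 N pressing into the surface.
The normal force is therefore N = mg cos 48° + F sin 48° = 145.718 + 324.066 = 469.784 N, and kinetic friction down the slope is μN = 0.22 × 469.784 = 103.352 N.
Along the incline: F cos 48° − mg sin 48° − μN = ma, so 291.795 − 161.834 − 103.352 = 22.2 a, giving a = 1.1986 m/s².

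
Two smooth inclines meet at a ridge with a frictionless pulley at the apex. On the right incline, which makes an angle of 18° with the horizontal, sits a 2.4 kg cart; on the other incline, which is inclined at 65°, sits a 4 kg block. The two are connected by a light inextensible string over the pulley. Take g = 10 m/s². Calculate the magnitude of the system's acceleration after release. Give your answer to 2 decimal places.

Resolve each weight along its own incline: the 2.4 kg mass has component 2.4 × 10 × sin 18° = 7.416 N down its slope, and the 4 kg mass has 4 × 10 × sin 65° = 36.252 N down its slope.
The 4 kg side's 36.252 N exceeds the other side's 7.416 N, so that mass slides down and the 2.4 kg mass slides up. Taking that direction as positive, Newton's second law for the whole system gives 36.252 − 7.416 = (2.4 + 4) a, so a = 28.836 / 6.4 = 4.5056 m/s².

4.51 m/s²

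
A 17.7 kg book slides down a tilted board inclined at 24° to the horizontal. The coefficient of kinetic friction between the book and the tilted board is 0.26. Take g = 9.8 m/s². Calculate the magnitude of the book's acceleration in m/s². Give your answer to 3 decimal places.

1.658 m/s²

Resolving the weight along the incline: the component pulling the book down the slope is mg sin 24° = 17.7 × 9.8 × 0.4067 = 70.546 N, and the normal force is N = mg cos 24° = 17.7 × 9.8 × 0.9135 = 158.456 N.
Kinetic friction acts up the slope with magnitude f = μN = 0.26 × 158.456 = 41.199 N.
Net force along the incline is 70.546 − 41.199 = 29.347 N, so a = 29.347 / 17.7 = 1.6580 m/s².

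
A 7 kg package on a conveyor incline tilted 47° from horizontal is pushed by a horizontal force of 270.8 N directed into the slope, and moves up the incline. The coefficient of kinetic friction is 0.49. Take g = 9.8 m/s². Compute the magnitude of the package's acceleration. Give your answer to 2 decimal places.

The horizontal push has components F cos 47° = 270.8 × 0.6820 = 184.686 N up the incline and F sin 47° = 270.8 × 0.7314 = 198.063 N pressing into the surface.
The normal force is therefore N = mg cos 47° + F sin 47° = 46.785 + 198.063 = 244.848 N, and kinetic friction down the slope is μN = 0.49 × 244.848 = 119.976 N.
Along the incline: F cos 47° − mg sin 47° − μN = ma, so 184.686 − 50.174 − 119.976 = 7 a, giving a = 2.0766 m/s².

2.08 m/s²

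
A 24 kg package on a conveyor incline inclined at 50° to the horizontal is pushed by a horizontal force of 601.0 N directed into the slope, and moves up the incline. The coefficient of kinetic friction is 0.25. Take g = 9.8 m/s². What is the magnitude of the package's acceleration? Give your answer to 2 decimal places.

The horizontal push has components F cos 50° = 601.0 × 0.6428 = 386.323 N up the incline and F sin 50° = 601.0 × 0.7660 = 460.366 N pressing into the surface.
The normal force is therefore N = mg cos 50° + F sin 50° = 151.187 + 460.366 = 611.553 N, and kinetic friction down the slope is μN = 0.25 × 611.553 = 152.888 N.
Along the incline: F cos 50° − mg sin 50° − μN = ma, so 386.323 − 180.163 − 152.888 = 24 a, giving a = 2.2197 m/s².

2.22 m/s²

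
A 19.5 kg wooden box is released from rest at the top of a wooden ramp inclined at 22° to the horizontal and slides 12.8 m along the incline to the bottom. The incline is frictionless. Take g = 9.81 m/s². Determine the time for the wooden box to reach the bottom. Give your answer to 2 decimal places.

2.64 s

The weight component along the incline is mg sin 22° = 71.660 N and the normal force is N = mg cos 22° = 177.366 N.
With no friction, a = g sin 22° = 3.6749 m/s².
Starting from rest, L = ½at², so t = √(2L/a) = √(2 × 12.8 / 3.6749) = 2.6394 s.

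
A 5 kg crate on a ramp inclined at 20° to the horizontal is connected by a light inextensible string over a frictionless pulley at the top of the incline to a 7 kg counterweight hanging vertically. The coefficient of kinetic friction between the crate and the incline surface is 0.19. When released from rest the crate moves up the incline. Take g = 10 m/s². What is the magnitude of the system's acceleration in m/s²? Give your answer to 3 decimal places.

3.664 m/s²

For the crate on the incline: the weight component along the slope is m₁g sin 20° = 5 × 10 × 0.3420 = 17.100 N and the normal force is N = m₁g cos 20° = 46.985 N.
Kinetic friction opposes the crate's motion up the incline: f = μN = 0.19 × 46.985 = 8.927 N acting down the slope.
Newton's second law for the crate (up-slope positive): T − 17.100 − 8.927 = 5 a. For the hanging counterweight (downward positive): 7 × 10 − T = 7 a.
Adding the two equations eliminates T: 43.973 = 12 a, so a = 3.6644 m/s².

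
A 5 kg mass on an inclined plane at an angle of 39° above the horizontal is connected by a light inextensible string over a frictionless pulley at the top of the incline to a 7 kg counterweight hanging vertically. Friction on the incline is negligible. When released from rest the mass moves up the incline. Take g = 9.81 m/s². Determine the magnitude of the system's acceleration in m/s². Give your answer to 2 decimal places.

3.15 m/s²

For the mass on the incline: the weight component along the slope is m₁g sin 39° = 5 × 9.81 × 0.6293 = 30.867 N and the normal force is N = m₁g cos 39° = 38.119 N.
Newton's second law for the mass (up-slope positive): T − 30.867 = 5 a. For the hanging counterweight (downward positive): 7 × 9.81 − T = 7 a.
Adding the two equations eliminates T: 37.803 = 12 a, so a = 3.1502 m/s².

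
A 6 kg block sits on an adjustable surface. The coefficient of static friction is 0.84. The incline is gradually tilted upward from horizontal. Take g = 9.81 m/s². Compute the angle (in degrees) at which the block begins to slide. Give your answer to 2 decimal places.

40.03°

At the threshold of sliding, static friction is at its maximum μ_s N and exactly balances the weight component along the incline: mg sin θ = μ_s mg cos θ.
Hence tan θ = μ_s = 0.84, so θ = arctan(0.84) = 40.0303°.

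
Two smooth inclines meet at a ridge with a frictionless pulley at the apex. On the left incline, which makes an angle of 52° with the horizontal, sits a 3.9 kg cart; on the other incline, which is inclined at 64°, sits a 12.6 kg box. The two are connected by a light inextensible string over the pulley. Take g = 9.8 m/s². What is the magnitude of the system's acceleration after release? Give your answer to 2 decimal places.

4.90 m/s²

Resolve each weight along its own incline: the 3.9 kg mass has component 3.9 × 9.8 × sin 52° = 30.118 N down its slope, and the 12.6 kg mass has 12.6 × 9.8 × sin 64° = 110.983 N down its slope.
The 12.6 kg side's 110.983 N exceeds the other side's 30.118 N, so that mass slides down and the 3.9 kg mass slides up. Taking that direction as positive, Newton's second law for the whole system gives 110.983 − 30.118 = (3.9 + 12.6) a, so a = 80.865 / 16.5 = 4.9009 m/s².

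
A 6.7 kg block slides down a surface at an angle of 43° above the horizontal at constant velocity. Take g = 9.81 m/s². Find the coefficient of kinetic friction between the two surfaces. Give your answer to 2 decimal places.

At constant velocity the net force along the incline is zero: mg sin 43° = μ mg cos 43°.
So μ = tan 43° = 0.6820 / 0.7314 = 0.9325.

0.93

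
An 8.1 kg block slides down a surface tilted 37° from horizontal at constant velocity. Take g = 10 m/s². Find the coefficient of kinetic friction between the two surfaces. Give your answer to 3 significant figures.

At constant velocity the net force along the incline is zero: mg sin 37° = μ mg cos 37°.
So μ = tan 37° = 0.6018 / 0.7986 = 0.7536.

0.754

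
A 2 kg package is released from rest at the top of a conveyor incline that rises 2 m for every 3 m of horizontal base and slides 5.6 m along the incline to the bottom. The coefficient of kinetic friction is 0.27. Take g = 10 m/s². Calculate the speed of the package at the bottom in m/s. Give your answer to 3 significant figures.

The weight component along the incline is mg sin 33.69° = 11.094 N and the normal force is N = mg cos 33.69° = 16.641 N.
Friction up the slope is f = μN = 0.27 × 16.641 = 4.493 N, so the net downslope force is 11.094 − 4.493 = 6.601 N and a = 6.601 / 2 = 3.3005 m/s².
Starting from rest over a distance of 5.6 m, v² = 2aL = 2 × 3.3005 × 5.6 = 36.9656, so v = 6.0799 m/s.

6.08 m/s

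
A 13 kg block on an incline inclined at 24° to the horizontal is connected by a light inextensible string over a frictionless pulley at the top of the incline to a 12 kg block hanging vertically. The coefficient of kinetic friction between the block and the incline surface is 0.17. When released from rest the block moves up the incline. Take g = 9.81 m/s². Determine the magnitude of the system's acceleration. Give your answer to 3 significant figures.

1.84 m/s²

For the block on the incline: the weight component along the slope is m₁g sin 24° = 13 × 9.81 × 0.4067 = 51.866 N and the normal force is N = m₁g cos 24° = 116.504 N.
Kinetic friction opposes the block's motion up the incline: f = μN = 0.17 × 116.504 = 19.806 N acting down the slope.
Newton's second law for the block (up-slope positive): T − 51.866 − 19.806 = 13 a. For the hanging block (downward positive): 12 × 9.81 − T = 12 a.
Adding the two equations eliminates T: 46.048 = 25 a, so a = 1.8419 m/s².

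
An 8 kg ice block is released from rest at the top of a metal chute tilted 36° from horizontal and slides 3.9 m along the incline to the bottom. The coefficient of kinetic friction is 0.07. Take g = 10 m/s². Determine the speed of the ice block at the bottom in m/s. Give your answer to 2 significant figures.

The weight component along the incline is mg sin 36° = 47.023 N and the normal force is N = mg cos 36° = 64.721 N.
Friction up the slope is f = μN = 0.07 × 64.721 = 4.530 N, so the net downslope force is 47.023 − 4.530 = 42.493 N and a = 42.493 / 8 = 5.3116 m/s².
Starting from rest over a distance of 3.9 m, v² = 2aL = 2 × 5.3116 × 3.9 = 41.4305, so v = 6.4367 m/s.

6.4 m/s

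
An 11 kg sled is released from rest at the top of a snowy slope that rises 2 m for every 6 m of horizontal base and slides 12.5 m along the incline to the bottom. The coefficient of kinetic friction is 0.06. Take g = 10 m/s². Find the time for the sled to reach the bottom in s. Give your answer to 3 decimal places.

3.105 s

The weight component along the incline is mg sin 18.43° = 34.785 N and the normal force is N = mg cos 18.43° = 104.355 N.
Friction up the slope is f = μN = 0.06 × 104.355 = 6.261 N, so the net downslope force is 34.785 − 6.261 = 28.524 N and a = 28.524 / 11 = 2.5931 m/s².
Starting from rest, L = ½at², so t = √(2L/a) = √(2 × 12.5 / 2.5931) = 3.1050 s.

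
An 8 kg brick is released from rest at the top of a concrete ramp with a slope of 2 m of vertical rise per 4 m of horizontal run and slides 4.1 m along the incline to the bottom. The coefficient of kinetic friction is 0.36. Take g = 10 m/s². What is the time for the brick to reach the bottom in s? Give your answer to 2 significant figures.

2.6 s

The weight component along the incline is mg sin 26.57° = 35.777 N and the normal force is N = mg cos 26.57° = 71.554 N.
Friction up the slope is f = μN = 0.36 × 71.554 = 25.759 N, so the net downslope force is 35.777 − 25.759 = 10.018 N and a = 10.018 / 8 = 1.2523 m/s².
Starting from rest, L = ½at², so t = √(2L/a) = √(2 × 4.1 / 1.2523) = 2.5589 s.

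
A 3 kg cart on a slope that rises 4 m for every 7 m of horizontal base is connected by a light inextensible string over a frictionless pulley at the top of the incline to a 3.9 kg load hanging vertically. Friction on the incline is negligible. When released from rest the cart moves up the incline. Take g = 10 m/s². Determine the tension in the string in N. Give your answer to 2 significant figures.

25 N

For the cart on the incline: the weight component along the slope is m₁g sin 29.74° = 3 × 10 × 0.4961 = 14.883 N and the normal force is N = m₁g cos 29.74° = 26.047 N.
Newton's second law for the cart (up-slope positive): T − 14.883 = 3 a. For the hanging load (downward positive): 3.9 × 10 − T = 3.9 a.
Adding the two equations eliminates T: 24.117 = 6.9 a, so a = 3.4952 m/s².
Then from the hanging load's equation, T = 3.9 × (10 − 3.4952) = 25.369 N.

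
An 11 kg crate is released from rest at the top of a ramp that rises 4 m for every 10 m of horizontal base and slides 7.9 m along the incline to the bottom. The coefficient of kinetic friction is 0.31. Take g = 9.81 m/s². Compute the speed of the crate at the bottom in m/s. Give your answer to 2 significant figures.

3.6 m/s

The weight component along the incline is mg sin 21.80° = 40.077 N and the normal force is N = mg cos 21.80° = 100.192 N.
Friction up the slope is f = μN = 0.31 × 100.192 = 31.060 N, so the net downslope force is 40.077 − 31.060 = 9.017 N and a = 9.017 / 11 = 0.8197 m/s².
Starting from rest over a distance of 7.9 m, v² = 2aL = 2 × 0.8197 × 7.9 = 12.9513, so v = 3.5988 m/s.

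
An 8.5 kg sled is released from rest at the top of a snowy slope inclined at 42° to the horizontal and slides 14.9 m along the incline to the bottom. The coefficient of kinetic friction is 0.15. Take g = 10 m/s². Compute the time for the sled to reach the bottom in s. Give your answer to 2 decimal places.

The weight component along the incline is mg sin 42° = 56.876 N and the normal force is N = mg cos 42° = 63.167 N.
Friction up the slope is f = μN = 0.15 × 63.167 = 9.475 N, so the net downslope force is 56.876 − 9.475 = 47.401 N and a = 47.401 / 8.5 = 5.5766 m/s².
Starting from rest, L = ½at², so t = √(2L/a) = √(2 × 14.9 / 5.5766) = 2.3117 s.

2.31 s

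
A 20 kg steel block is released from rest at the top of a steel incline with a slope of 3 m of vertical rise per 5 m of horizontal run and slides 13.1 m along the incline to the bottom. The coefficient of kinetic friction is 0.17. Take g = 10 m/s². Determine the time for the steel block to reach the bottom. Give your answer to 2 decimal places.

2.67 s

The weight component along the incline is mg sin 30.96° = 102.899 N and the normal force is N = mg cos 30.96° = 171.499 N.
Friction up the slope is f = μN = 0.17 × 171.499 = 29.155 N, so the net downslope force is 102.899 − 29.155 = 73.744 N and a = 73.744 / 20 = 3.6872 m/s².
Starting from rest, L = ½at², so t = √(2L/a) = √(2 × 13.1 / 3.6872) = 2.6656 s.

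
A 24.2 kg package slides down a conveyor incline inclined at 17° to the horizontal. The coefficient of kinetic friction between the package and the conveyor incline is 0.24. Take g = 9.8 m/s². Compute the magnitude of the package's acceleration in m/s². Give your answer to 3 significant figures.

0.616 m/s²

Resolving the weight along the incline: the component pulling the package down the slope is mg sin 17° = 24.2 × 9.8 × 0.2924 = 69.346 N, and the normal force is N = mg cos 17° = 24.2 × 9.8 × 0.9563 = 226.796 N.
Kinetic friction acts up the slope with magnitude f = μN = 0.24 × 226.796 = 54.431 N.
Net force along the incline is 69.346 − 54.431 = 14.915 N, so a = 14.915 / 24.2 = 0.6163 m/s².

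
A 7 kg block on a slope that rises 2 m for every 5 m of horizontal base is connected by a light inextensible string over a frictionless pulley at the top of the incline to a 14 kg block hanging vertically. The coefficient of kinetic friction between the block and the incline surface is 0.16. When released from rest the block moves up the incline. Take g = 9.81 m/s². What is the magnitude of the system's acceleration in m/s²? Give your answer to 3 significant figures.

4.84 m/s²

For the block on the incline: the weight component along the slope is m₁g sin 21.80° = 7 × 9.81 × 0.3714 = 25.504 N and the normal force is N = m₁g cos 21.80° = 63.758 N.
Kinetic friction opposes the block's motion up the incline: f = μN = 0.16 × 63.758 = 10.201 N acting down the slope.
Newton's second law for the block (up-slope positive): T − 25.504 − 10.201 = 7 a. For the hanging block (downward positive): 14 × 9.81 − T = 14 a.
Adding the two equations eliminates T: 101.635 = 21 a, so a = 4.8398 m/s².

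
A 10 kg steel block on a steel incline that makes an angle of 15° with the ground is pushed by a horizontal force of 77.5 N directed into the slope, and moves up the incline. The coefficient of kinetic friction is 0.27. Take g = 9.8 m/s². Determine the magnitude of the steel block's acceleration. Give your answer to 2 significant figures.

The horizontal push has components F cos 15° = 77.5 × 0.9659 = 74.857 N up the incline and F sin 15° = 77.5 × 0.2588 = 20.057 N pressing into the surface.
The normal force is therefore N = mg cos 15° + F sin 15° = 94.658 + 20.057 = 114.715 N, and kinetic friction down the slope is μN = 0.27 × 114.715 = 30.973 N.
Along the incline: F cos 15° − mg sin 15° − μN = ma, so 74.857 − 25.362 − 30.973 = 10 a, giving a = 1.8522 m/s².

1.9 m/s²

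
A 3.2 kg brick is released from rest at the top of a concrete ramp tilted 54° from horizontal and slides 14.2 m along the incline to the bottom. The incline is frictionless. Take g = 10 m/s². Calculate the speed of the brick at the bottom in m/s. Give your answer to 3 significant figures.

15.2 m/s

The weight component along the incline is mg sin 54° = 25.889 N and the normal force is N = mg cos 54° = 18.809 N.
With no friction, a = g sin 54° = 8.0902 m/s².
Starting from rest over a distance of 14.2 m, v² = 2aL = 2 × 8.0902 × 14.2 = 229.7617, so v = 15.1579 m/s.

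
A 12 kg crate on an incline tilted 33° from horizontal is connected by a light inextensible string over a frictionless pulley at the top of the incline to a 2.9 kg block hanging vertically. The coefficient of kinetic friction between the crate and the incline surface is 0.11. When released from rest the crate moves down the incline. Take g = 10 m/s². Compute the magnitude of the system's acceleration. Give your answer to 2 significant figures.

1.7 m/s²

For the crate on the incline: the weight component along the slope is m₁g sin 33° = 12 × 10 × 0.5446 = 65.352 N and the normal force is N = m₁g cos 33° = 100.640 N.
Kinetic friction opposes the crate's motion down the incline: f = μN = 0.11 × 100.640 = 11.070 N acting up the slope.
Newton's second law for the crate (down-slope positive): 65.352 − 11.070 − T = 12 a. For the hanging block (upward positive): T − 2.9 × 10 = 2.9 a.
Adding the two equations eliminates T: 25.282 = 14.9 a, so a = 1.6968 m/s².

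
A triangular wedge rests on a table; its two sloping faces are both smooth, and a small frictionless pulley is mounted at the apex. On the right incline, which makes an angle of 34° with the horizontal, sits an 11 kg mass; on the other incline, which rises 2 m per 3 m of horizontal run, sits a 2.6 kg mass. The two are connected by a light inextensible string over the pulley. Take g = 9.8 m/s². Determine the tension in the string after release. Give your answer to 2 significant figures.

Resolve each weight along its own incline: the 11 kg mass has component 11 × 9.8 × sin 34° = 60.281 N down its slope, and the 2.6 kg mass has 2.6 × 9.8 × sin 33.69° = 14.134 N down its slope.
The 11 kg side's 60.281 N exceeds the other side's 14.134 N, so that mass slides down and the 2.6 kg mass slides up. Taking that direction as positive, Newton's second law for the whole system gives 60.281 − 14.134 = (11 + 2.6) a, so a = 46.147 / 13.6 = 3.3932 m/s².
For the 2.6 kg mass (up-slope positive): T − 14.134 = 2.6 × 3.3932, so T = 22.956 N.

23 N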